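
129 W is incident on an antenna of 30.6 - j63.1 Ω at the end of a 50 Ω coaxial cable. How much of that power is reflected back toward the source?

|Γ| = |(-19.4 − j63.1)/(80.6 − j63.1)| = 0.645
|Γ|² = 0.416
P_refl = |Γ|²·P_inc = 53.7 W, P_del = (1 − |Γ|²)·P_inc = 75.3 W

P_reflected ≈ 53.7 W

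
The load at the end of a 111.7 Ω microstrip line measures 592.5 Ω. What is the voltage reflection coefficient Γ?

Γ = 0.683

Γ = (Z_L − Z_0)/(Z_L + Z_0) = (592.5 − 111.7)/(592.5 + 111.7) = 480.8/704.2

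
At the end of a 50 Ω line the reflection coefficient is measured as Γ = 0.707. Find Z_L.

Z_L ≈ 291 Ω

Z_L = Z_0·(1 + Γ)/(1 − Γ) = 50·(1.71)/(0.293)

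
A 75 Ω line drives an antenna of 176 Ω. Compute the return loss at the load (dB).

Γ = (176 − 75)/(176 + 75) = 0.402
RL = −20·log₁₀|Γ| = −20·log₁₀(0.402)

RL ≈ 7.91 dB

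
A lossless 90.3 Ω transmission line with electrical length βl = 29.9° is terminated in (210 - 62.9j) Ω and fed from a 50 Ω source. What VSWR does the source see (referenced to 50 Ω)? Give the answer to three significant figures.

VSWR ≈ 3.55

tan(βl) = 0.575
Z_in = Z_0·(Z_L + jZ_0·tanβl)/(Z_0 + jZ_L·tanβl) = 74.5 − j79 Ω
Γ_s = (Z_in − Z_s)/(Z_in + Z_s) = (24.5 − j79)/(125 − j79), |Γ_s| = 0.561
VSWR = (1 + |Γ_s|)/(1 − |Γ_s|)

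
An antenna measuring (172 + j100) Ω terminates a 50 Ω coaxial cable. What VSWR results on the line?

VSWR ≈ 4.68

Γ = (Z_L − Z_0)/(Z_L + Z_0) = (122 + j100)/(222 + j100)
|Γ| = 158/243 = 0.648
VSWR = (1 + |Γ|)/(1 − |Γ|) = 1.65/0.352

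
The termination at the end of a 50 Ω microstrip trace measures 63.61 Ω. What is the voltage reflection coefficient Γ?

Γ = 0.12

Γ = (Z_L − Z_0)/(Z_L + Z_0) = (63.61 − 50)/(63.61 + 50) = 13.61/113.6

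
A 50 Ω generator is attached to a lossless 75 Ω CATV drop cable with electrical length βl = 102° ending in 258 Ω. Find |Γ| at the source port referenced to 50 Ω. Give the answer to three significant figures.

tan(βl) = -4.7
Z_in = Z_0·(Z_L + jZ_0·tanβl)/(Z_0 + jZ_L·tanβl) = 22.7 + j14.5 Ω
Γ_s = (Z_in − Z_s)/(Z_in + Z_s) = (-27.3 + j14.5)/(72.7 + j14.5), |Γ_s| = 0.417

|Γ| ≈ 0.417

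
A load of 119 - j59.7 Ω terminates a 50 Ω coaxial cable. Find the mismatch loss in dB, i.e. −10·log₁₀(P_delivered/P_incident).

mismatch loss ≈ 1.3 dB

Γ = (69 − j59.7)/(169 − j59.7), |Γ| = 0.509
|Γ|² = 0.259, so P_del/P_inc = 1 − |Γ|² = 0.741
ML = −10·log₁₀(1 − |Γ|²)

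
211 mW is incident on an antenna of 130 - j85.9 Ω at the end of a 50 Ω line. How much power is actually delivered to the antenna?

P_delivered ≈ 138 mW

|Γ| = |(80 − j85.9)/(180 − j85.9)| = 0.589
|Γ|² = 0.346
P_refl = |Γ|²·P_inc = 73.1 mW, P_del = (1 − |Γ|²)·P_inc = 138 mW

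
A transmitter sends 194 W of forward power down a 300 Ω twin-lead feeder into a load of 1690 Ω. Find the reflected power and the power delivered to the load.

Γ = (1690 − 300)/(1690 + 300) = 0.698
|Γ|² = 0.488
P_refl = |Γ|²·P_inc = 94.7 W, P_del = (1 − |Γ|²)·P_inc = 99.3 W

P_reflected ≈ 94.7 W; P_delivered ≈ 99.3 W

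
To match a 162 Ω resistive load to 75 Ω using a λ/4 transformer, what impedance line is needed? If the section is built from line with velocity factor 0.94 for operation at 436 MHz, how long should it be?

Z_qwt ≈ 110 Ω; length ≈ 16.2 cm

Z_qwt = √(Z_0·R_L) = √(75 × 162) = √12150
λ = 0.94·c/f = 0.647 m, so l = λ/4 = 0.162 m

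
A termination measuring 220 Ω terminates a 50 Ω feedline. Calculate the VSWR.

VSWR ≈ 4.4

Γ = (220 − 50)/(220 + 50) = 0.63
VSWR = (1 + 0.63)/(1 − 0.63)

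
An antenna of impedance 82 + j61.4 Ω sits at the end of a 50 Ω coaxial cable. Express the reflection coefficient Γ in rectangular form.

Γ = (Z_L − Z_0)/(Z_L + Z_0) = (32 + j61.4)/(132 + j61.4)

Γ ≈ 0.377 + j0.29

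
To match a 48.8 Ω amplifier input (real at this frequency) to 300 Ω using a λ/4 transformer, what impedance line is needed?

Z_qwt = √(Z_0·R_L) = √(300 × 48.8) = √14640

Z_qwt ≈ 121 Ω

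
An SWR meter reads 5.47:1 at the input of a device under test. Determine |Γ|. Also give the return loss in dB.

|Γ| ≈ 0.691; return loss ≈ 3.21 dB

|Γ| = (S − 1)/(S + 1) = (5.47 − 1)/(5.47 + 1) = 4.47/6.47
RL = −20·log₁₀|Γ| = −20·log₁₀(0.691)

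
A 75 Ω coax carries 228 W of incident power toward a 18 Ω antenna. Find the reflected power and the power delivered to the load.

P_reflected ≈ 85.6 W; P_delivered ≈ 142 W

Γ = (18 − 75)/(18 + 75) = -0.613
|Γ|² = 0.376
P_refl = |Γ|²·P_inc = 85.6 W, P_del = (1 − |Γ|²)·P_inc = 142 W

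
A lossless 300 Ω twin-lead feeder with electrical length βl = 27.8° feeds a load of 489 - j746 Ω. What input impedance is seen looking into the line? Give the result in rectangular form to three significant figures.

Z_in ≈ 103 − j293 Ω

tan(βl) = tan(27.8°) = 0.527
Z_in = Z_0·(Z_L + jZ_0·tanβl)/(Z_0 + jZ_L·tanβl)
     = 300·(489 − j588)/(693 + j258)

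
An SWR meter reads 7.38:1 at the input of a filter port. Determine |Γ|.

|Γ| = (S − 1)/(S + 1) = (7.38 − 1)/(7.38 + 1) = 6.38/8.38

|Γ| ≈ 0.761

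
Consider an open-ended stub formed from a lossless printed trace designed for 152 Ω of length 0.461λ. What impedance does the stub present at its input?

βl = 2π × 0.461 = 166°
tan(βl) = -0.25
For an open-ended stub, Z_in = −jZ_0·cot(βl) = −jZ_0/tan(βl)

Z_in ≈ +j608 Ω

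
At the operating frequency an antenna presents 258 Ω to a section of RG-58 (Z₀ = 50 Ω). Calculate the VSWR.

VSWR ≈ 5.16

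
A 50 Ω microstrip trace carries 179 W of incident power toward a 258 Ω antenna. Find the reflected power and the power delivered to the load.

P_reflected ≈ 81.6 W; P_delivered ≈ 97.4 W

Γ = (258 − 50)/(258 + 50) = 0.675
|Γ|² = 0.456
P_refl = |Γ|²·P_inc = 81.6 W, P_del = (1 − |Γ|²)·P_inc = 97.4 W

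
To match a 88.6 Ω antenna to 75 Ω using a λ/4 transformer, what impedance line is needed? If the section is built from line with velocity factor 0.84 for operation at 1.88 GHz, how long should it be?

Z_qwt ≈ 81.5 Ω; length ≈ 3.35 cm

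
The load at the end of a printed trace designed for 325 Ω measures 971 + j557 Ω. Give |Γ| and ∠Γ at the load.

Γ = (Z_L − Z_0)/(Z_L + Z_0) = (646 + j557)/(1296 + j557)
|Γ| = 853/1410 = 0.605

Γ ≈ 0.605 ∠ 17.5°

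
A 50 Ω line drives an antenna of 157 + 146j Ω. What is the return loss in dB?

Γ = (107 + j146)/(207 + j146), |Γ| = 0.715
RL = −20·log₁₀|Γ| = −20·log₁₀(0.715)

RL ≈ 2.92 dB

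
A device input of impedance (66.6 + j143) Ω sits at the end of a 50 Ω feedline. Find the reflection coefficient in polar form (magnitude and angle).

Γ ≈ 0.78 ∠ 32.6°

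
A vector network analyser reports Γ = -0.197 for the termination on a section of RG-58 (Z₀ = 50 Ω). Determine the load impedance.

Z_L = Z_0·(1 + Γ)/(1 − Γ) = 50·(0.803)/(1.2)

Z_L ≈ 33.5 Ω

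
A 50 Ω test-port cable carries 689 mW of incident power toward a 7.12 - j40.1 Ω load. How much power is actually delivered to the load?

P_delivered ≈ 201 mW

|Γ| = |(-42.88 − j40.1)/(57.12 − j40.1)| = 0.841
|Γ|² = 0.708
P_refl = |Γ|²·P_inc = 488 mW, P_del = (1 − |Γ|²)·P_inc = 201 mW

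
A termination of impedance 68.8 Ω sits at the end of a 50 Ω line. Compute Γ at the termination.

Γ = 0.158

Γ = (Z_L − Z_0)/(Z_L + Z_0) = (68.8 − 50)/(68.8 + 50) = 18.8/118.8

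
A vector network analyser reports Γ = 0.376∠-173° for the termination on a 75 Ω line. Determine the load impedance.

Z_L ≈ 34.1 − j3.64 Ω

Z_L = Z_0·(1 + Γ)/(1 − Γ) = 75·(0.627 − j0.0458)/(1.37 + j0.0458)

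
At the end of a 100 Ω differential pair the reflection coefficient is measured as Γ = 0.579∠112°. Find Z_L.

Z_L = Z_0·(1 + Γ)/(1 − Γ) = 100·(0.783 + j0.537)/(1.22 − j0.537)

Z_L ≈ 37.6 + j60.7 Ω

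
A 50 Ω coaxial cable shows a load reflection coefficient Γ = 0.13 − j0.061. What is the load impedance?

Z_L = Z_0·(1 + Γ)/(1 − Γ) = 50·(1.13 − j0.061)/(0.87 + j0.061)

Z_L ≈ 64.4 − j8.02 Ω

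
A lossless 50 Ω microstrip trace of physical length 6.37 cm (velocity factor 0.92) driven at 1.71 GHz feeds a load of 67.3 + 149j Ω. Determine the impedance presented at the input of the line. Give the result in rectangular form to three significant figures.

Z_in ≈ 8.91 + j35.9 Ω

λ = v/f = 0.92·c / 1.71 GHz = 0.161 m
βl = 2π·l/λ = 2π × 0.395 = 142°
tan(βl) = tan(142°) = -0.779
Z_in = Z_0·(Z_L + jZ_0·tanβl)/(Z_0 + jZ_L·tanβl)
     = 50·(67.3 + j110)/(166 − j52.4)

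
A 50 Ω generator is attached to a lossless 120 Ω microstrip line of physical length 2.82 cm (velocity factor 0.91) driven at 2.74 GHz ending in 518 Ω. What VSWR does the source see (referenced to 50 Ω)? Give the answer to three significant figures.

λ = v/f = 0.91·c / 2.74 GHz = 0.0996 m
βl = 2π·l/λ = 2π × 0.283 = 102°
tan(βl) = -4.75
Z_in = Z_0·(Z_L + jZ_0·tanβl)/(Z_0 + jZ_L·tanβl) = 29 + j23.9 Ω
Γ_s = (Z_in − Z_s)/(Z_in + Z_s) = (-21 + j23.9)/(79 + j23.9), |Γ_s| = 0.386
VSWR = (1 + |Γ_s|)/(1 − |Γ_s|)

VSWR ≈ 2.26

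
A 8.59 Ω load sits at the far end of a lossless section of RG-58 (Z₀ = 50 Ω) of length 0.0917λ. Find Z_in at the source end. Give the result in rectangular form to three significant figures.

Z_in ≈ 12.1 + j31.1 Ω

βl = 2π × 0.0917 = 33°
tan(βl) = tan(33°) = 0.65
Z_in = Z_0·(Z_L + jZ_0·tanβl)/(Z_0 + jZ_L·tanβl)
     = 50·(8.59 + j32.5)/(50 + j5.58)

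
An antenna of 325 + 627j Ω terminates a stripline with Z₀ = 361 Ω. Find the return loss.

RL ≈ 3.4 dB

Γ = (-36 + j627)/(686 + j627), |Γ| = 0.676
RL = −20·log₁₀|Γ| = −20·log₁₀(0.676)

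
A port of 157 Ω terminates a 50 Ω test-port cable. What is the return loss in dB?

RL ≈ 5.73 dB

Γ = (157 − 50)/(157 + 50) = 0.517
RL = −20·log₁₀|Γ| = −20·log₁₀(0.517)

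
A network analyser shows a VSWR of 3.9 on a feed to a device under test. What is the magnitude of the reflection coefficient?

|Γ| = (S − 1)/(S + 1) = (3.9 − 1)/(3.9 + 1) = 2.9/4.9

|Γ| ≈ 0.592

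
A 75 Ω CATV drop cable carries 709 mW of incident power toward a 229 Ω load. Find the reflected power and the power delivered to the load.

P_reflected ≈ 182 mW; P_delivered ≈ 527 mW

Γ = (229 − 75)/(229 + 75) = 0.507
|Γ|² = 0.257
P_refl = |Γ|²·P_inc = 182 mW, P_del = (1 − |Γ|²)·P_inc = 527 mW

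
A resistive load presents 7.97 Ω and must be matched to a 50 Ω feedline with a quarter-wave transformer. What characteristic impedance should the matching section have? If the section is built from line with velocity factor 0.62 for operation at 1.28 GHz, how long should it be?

Z_qwt = √(Z_0·R_L) = √(50 × 7.97) = √398.5
λ = 0.62·c/f = 0.145 m, so l = λ/4 = 0.0363 m

Z_qwt ≈ 20 Ω; length ≈ 3.63 cm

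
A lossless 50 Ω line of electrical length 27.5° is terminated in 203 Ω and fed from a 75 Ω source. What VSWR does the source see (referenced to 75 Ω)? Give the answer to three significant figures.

VSWR ≈ 3.47

tan(βl) = 0.521
Z_in = Z_0·(Z_L + jZ_0·tanβl)/(Z_0 + jZ_L·tanβl) = 47.2 − j73.7 Ω
Γ_s = (Z_in − Z_s)/(Z_in + Z_s) = (-27.8 − j73.7)/(122 − j73.7), |Γ_s| = 0.552
VSWR = (1 + |Γ_s|)/(1 − |Γ_s|)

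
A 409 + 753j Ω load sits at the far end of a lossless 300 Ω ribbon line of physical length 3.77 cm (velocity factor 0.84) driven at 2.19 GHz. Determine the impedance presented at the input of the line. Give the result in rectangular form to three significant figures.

Z_in ≈ 47.2 + j53.9 Ω

λ = v/f = 0.84·c / 2.19 GHz = 0.115 m
βl = 2π·l/λ = 2π × 0.328 = 118°
tan(βl) = tan(118°) = -1.88
Z_in = Z_0·(Z_L + jZ_0·tanβl)/(Z_0 + jZ_L·tanβl)
     = 300·(409 + j188)/(1720 − j771)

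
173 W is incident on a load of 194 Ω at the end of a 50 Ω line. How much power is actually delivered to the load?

Γ = (194 − 50)/(194 + 50) = 0.59
|Γ|² = 0.348
P_refl = |Γ|²·P_inc = 60.3 W, P_del = (1 − |Γ|²)·P_inc = 113 W

P_delivered ≈ 113 W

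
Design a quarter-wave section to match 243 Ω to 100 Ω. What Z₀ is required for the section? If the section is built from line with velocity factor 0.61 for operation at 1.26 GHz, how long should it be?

Z_qwt = √(Z_0·R_L) = √(100 × 243) = √24300
λ = 0.61·c/f = 0.145 m, so l = λ/4 = 0.0363 m

Z_qwt ≈ 156 Ω; length ≈ 3.63 cm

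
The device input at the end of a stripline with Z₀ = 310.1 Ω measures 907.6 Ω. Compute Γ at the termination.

Γ = 0.491

Γ = (Z_L − Z_0)/(Z_L + Z_0) = (907.6 − 310.1)/(907.6 + 310.1) = 597.5/1218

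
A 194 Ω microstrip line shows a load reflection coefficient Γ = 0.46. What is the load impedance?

Z_L ≈ 525 Ω

Z_L = Z_0·(1 + Γ)/(1 − Γ) = 194·(1.46)/(0.54)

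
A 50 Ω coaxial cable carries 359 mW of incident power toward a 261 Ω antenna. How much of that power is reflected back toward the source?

Γ = (261 − 50)/(261 + 50) = 0.678
|Γ|² = 0.46
P_refl = |Γ|²·P_inc = 165 mW, P_del = (1 − |Γ|²)·P_inc = 194 mW

P_reflected ≈ 165 mW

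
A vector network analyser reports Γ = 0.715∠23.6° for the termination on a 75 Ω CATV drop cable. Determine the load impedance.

Z_L ≈ 183 + j214 Ω

Z_L = Z_0·(1 + Γ)/(1 − Γ) = 75·(1.66 + j0.286)/(0.345 − j0.286)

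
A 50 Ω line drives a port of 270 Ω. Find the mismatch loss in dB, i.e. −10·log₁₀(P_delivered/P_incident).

mismatch loss ≈ 2.78 dB

Γ = (270 − 50)/(270 + 50) = 0.688
|Γ|² = 0.473, so P_del/P_inc = 1 − |Γ|² = 0.527
ML = −10·log₁₀(1 − |Γ|²)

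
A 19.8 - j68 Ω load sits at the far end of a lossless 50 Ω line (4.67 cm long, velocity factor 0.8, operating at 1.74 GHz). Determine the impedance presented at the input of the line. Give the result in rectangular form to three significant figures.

Z_in ≈ 39.2 + j104 Ω

λ = v/f = 0.8·c / 1.74 GHz = 0.138 m
βl = 2π·l/λ = 2π × 0.339 = 122°
tan(βl) = tan(122°) = -1.61
Z_in = Z_0·(Z_L + jZ_0·tanβl)/(Z_0 + jZ_L·tanβl)
     = 50·(19.8 − j148)/(-59.3 − j31.8)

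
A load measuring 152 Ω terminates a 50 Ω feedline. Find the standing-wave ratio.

VSWR ≈ 3.04

Γ = (152 − 50)/(152 + 50) = 0.505
VSWR = (1 + 0.505)/(1 − 0.505)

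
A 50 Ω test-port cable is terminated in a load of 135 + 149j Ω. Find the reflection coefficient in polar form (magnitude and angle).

Γ = (Z_L − Z_0)/(Z_L + Z_0) = (85 + j149)/(185 + j149)
|Γ| = 172/238 = 0.722

Γ ≈ 0.722 ∠ 21.4°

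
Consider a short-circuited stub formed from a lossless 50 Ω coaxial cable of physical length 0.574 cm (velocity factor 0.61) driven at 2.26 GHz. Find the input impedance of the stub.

Z_in ≈ +j23.9 Ω

λ = v/f = 0.61·c / 2.26 GHz = 0.081 m
βl = 2π·l/λ = 2π × 0.0709 = 25.5°
tan(βl) = 0.477
For a short-circuited stub, Z_in = jZ_0·tan(βl)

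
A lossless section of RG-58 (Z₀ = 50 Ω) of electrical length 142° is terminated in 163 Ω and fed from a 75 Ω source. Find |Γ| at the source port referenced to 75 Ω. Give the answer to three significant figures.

tan(βl) = -0.781
Z_in = Z_0·(Z_L + jZ_0·tanβl)/(Z_0 + jZ_L·tanβl) = 35.1 + j50.2 Ω
Γ_s = (Z_in − Z_s)/(Z_in + Z_s) = (-39.9 + j50.2)/(110 + j50.2), |Γ_s| = 0.53

|Γ| ≈ 0.53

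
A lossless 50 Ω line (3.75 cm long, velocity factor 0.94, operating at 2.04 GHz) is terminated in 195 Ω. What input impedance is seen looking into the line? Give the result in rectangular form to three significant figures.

Z_in ≈ 13 + j6.27 Ω

λ = v/f = 0.94·c / 2.04 GHz = 0.138 m
βl = 2π·l/λ = 2π × 0.271 = 97.7°
tan(βl) = tan(97.7°) = -7.44
Z_in = Z_0·(Z_L + jZ_0·tanβl)/(Z_0 + jZ_L·tanβl)
     = 50·(195 − j372)/(50 − j1450)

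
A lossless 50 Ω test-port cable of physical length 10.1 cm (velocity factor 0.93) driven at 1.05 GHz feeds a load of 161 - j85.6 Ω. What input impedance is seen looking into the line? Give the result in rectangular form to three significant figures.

λ = v/f = 0.93·c / 1.05 GHz = 0.266 m
βl = 2π·l/λ = 2π × 0.38 = 137°
tan(βl) = tan(137°) = -0.938
Z_in = Z_0·(Z_L + jZ_0·tanβl)/(Z_0 + jZ_L·tanβl)
     = 50·(161 − j132)/(-30.3 − j151)

Z_in ≈ 31.9 + j59.7 Ω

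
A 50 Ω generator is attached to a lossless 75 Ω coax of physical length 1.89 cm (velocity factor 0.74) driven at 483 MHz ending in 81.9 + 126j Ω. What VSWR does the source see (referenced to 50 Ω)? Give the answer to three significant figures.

λ = v/f = 0.74·c / 483 MHz = 0.46 m
βl = 2π·l/λ = 2π × 0.0411 = 14.8°
tan(βl) = 0.264
Z_in = Z_0·(Z_L + jZ_0·tanβl)/(Z_0 + jZ_L·tanβl) = 223 + j146 Ω
Γ_s = (Z_in − Z_s)/(Z_in + Z_s) = (173 + j146)/(273 + j146), |Γ_s| = 0.732
VSWR = (1 + |Γ_s|)/(1 − |Γ_s|)

VSWR ≈ 6.45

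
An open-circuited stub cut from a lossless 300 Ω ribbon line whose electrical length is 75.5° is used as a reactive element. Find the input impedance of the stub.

Z_in ≈ −j77.6 Ω

tan(βl) = 3.87
For an open-circuited stub, Z_in = −jZ_0·cot(βl) = −jZ_0/tan(βl)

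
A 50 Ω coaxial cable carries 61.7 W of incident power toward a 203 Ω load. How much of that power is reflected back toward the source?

P_reflected ≈ 22.6 W

Γ = (203 − 50)/(203 + 50) = 0.605
|Γ|² = 0.366
P_refl = |Γ|²·P_inc = 22.6 W, P_del = (1 − |Γ|²)·P_inc = 39.1 W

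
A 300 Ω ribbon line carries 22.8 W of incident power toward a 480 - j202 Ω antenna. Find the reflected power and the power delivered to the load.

|Γ| = |(180 − j202)/(780 − j202)| = 0.336
|Γ|² = 0.113
P_refl = |Γ|²·P_inc = 2.57 W, P_del = (1 − |Γ|²)·P_inc = 20.2 W

P_reflected ≈ 2.57 W; P_delivered ≈ 20.2 W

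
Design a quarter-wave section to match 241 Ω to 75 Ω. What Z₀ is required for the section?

Z_qwt = √(Z_0·R_L) = √(75 × 241) = √18080

Z_qwt ≈ 134 Ω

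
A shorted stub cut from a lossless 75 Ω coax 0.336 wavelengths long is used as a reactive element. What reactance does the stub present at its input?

X_in ≈ -125 Ω (capacitive)

βl = 2π × 0.336 = 121°
tan(βl) = -1.67
For a shorted stub, Z_in = jZ_0·tan(βl)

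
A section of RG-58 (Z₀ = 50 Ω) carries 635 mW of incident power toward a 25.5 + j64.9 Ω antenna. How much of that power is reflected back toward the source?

P_reflected ≈ 308 mW

|Γ| = |(-24.5 + j64.9)/(75.5 + j64.9)| = 0.697
|Γ|² = 0.485
P_refl = |Γ|²·P_inc = 308 mW, P_del = (1 − |Γ|²)·P_inc = 327 mW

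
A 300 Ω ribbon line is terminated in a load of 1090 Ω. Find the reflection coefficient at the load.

Γ = 0.568

Γ = (Z_L − Z_0)/(Z_L + Z_0) = (1090 − 300)/(1090 + 300) = 790/1390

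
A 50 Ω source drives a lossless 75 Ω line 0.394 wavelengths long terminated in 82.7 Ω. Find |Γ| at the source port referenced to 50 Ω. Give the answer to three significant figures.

βl = 2π × 0.394 = 142°
tan(βl) = -0.786
Z_in = Z_0·(Z_L + jZ_0·tanβl)/(Z_0 + jZ_L·tanβl) = 76.4 + j7.27 Ω
Γ_s = (Z_in − Z_s)/(Z_in + Z_s) = (26.4 + j7.27)/(126 + j7.27), |Γ_s| = 0.216

|Γ| ≈ 0.216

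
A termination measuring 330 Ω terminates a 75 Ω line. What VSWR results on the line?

VSWR ≈ 4.4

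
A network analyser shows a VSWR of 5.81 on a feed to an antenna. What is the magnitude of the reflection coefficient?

|Γ| ≈ 0.706

|Γ| = (S − 1)/(S + 1) = (5.81 − 1)/(5.81 + 1) = 4.81/6.81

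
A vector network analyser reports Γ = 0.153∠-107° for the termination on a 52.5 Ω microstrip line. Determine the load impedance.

Z_L ≈ 46.1 − j13.8 Ω

Z_L = Z_0·(1 + Γ)/(1 − Γ) = 52.5·(0.955 − j0.146)/(1.04 + j0.146)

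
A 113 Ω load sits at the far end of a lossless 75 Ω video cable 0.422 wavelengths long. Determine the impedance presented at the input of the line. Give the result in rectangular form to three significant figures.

Z_in ≈ 88.2 + j30.9 Ω

βl = 2π × 0.422 = 152°
tan(βl) = tan(152°) = -0.534
Z_in = Z_0·(Z_L + jZ_0·tanβl)/(Z_0 + jZ_L·tanβl)
     = 75·(113 − j40)/(75 − j60.3)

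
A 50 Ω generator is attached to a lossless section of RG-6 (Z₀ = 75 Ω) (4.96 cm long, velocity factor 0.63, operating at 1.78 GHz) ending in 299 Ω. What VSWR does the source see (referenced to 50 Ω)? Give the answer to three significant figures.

VSWR ≈ 5.85

λ = v/f = 0.63·c / 1.78 GHz = 0.106 m
βl = 2π·l/λ = 2π × 0.467 = 168°
tan(βl) = -0.21
Z_in = Z_0·(Z_L + jZ_0·tanβl)/(Z_0 + jZ_L·tanβl) = 184 + j138 Ω
Γ_s = (Z_in − Z_s)/(Z_in + Z_s) = (134 + j138)/(234 + j138), |Γ_s| = 0.708
VSWR = (1 + |Γ_s|)/(1 − |Γ_s|)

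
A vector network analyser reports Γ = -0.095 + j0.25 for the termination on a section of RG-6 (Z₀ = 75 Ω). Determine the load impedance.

Z_L = Z_0·(1 + Γ)/(1 − Γ) = 75·(0.905 + j0.25)/(1.09 − j0.25)

Z_L ≈ 55.2 + j29.7 Ω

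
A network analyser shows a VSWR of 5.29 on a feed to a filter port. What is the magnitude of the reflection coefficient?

|Γ| = (S − 1)/(S + 1) = (5.29 − 1)/(5.29 + 1) = 4.29/6.29

|Γ| ≈ 0.682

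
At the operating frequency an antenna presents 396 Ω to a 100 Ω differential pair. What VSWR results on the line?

Γ = (396 − 100)/(396 + 100) = 0.597
VSWR = (1 + 0.597)/(1 − 0.597)

VSWR ≈ 3.96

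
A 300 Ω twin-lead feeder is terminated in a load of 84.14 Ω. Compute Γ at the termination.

Γ = (Z_L − Z_0)/(Z_L + Z_0) = (84.14 − 300)/(84.14 + 300) = -215.9/384.1

Γ = -0.562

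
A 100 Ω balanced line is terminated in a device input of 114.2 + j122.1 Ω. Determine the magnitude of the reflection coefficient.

|Γ| ≈ 0.499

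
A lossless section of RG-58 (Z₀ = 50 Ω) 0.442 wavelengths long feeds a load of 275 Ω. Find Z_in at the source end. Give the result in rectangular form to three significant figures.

βl = 2π × 0.442 = 159°
tan(βl) = tan(159°) = -0.381
Z_in = Z_0·(Z_L + jZ_0·tanβl)/(Z_0 + jZ_L·tanβl)
     = 50·(275 − j19.1)/(50 − j105)

Z_in ≈ 58.3 + j103 Ω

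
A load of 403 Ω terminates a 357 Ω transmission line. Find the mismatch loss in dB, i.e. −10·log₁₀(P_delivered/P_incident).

mismatch loss ≈ 0.0159 dB

Γ = (403 − 357)/(403 + 357) = 0.0605
|Γ|² = 0.00366, so P_del/P_inc = 1 − |Γ|² = 0.996
ML = −10·log₁₀(1 − |Γ|²)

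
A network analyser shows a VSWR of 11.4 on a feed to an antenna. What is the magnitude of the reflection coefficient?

|Γ| = (S − 1)/(S + 1) = (11.4 − 1)/(11.4 + 1) = 10.4/12.4

|Γ| ≈ 0.839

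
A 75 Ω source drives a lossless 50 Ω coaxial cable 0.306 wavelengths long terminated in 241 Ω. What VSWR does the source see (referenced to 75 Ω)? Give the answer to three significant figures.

βl = 2π × 0.306 = 110°
tan(βl) = -2.72
Z_in = Z_0·(Z_L + jZ_0·tanβl)/(Z_0 + jZ_L·tanβl) = 11.7 + j17.5 Ω
Γ_s = (Z_in − Z_s)/(Z_in + Z_s) = (-63.3 + j17.5)/(86.7 + j17.5), |Γ_s| = 0.742
VSWR = (1 + |Γ_s|)/(1 − |Γ_s|)

VSWR ≈ 6.76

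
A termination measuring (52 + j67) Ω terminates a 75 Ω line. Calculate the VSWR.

Γ = (Z_L − Z_0)/(Z_L + Z_0) = (-23 + j67)/(127 + j67)
|Γ| = 70.8/144 = 0.493
VSWR = (1 + |Γ|)/(1 − |Γ|) = 1.49/0.507

VSWR ≈ 2.95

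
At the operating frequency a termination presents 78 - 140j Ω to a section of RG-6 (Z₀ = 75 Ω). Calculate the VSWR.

VSWR ≈ 5.16

Γ = (Z_L − Z_0)/(Z_L + Z_0) = (3 − j140)/(153 − j140)
|Γ| = 140/207 = 0.675
VSWR = (1 + |Γ|)/(1 − |Γ|) = 1.68/0.325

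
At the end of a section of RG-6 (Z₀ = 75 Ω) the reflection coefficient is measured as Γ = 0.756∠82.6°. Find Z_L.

Z_L ≈ 23.3 + j81.7 Ω

Z_L = Z_0·(1 + Γ)/(1 − Γ) = 75·(1.1 + j0.75)/(0.903 − j0.75)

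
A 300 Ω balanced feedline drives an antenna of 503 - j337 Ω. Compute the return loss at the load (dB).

Γ = (203 − j337)/(803 − j337), |Γ| = 0.452
RL = −20·log₁₀|Γ| = −20·log₁₀(0.452)

RL ≈ 6.9 dB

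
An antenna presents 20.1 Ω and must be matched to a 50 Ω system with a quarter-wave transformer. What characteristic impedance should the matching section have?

Z_qwt ≈ 31.7 Ω

Z_qwt = √(Z_0·R_L) = √(50 × 20.1) = √1005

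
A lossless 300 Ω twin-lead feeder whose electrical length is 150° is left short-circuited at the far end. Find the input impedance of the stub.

tan(βl) = -0.577
For a short-circuited stub, Z_in = jZ_0·tan(βl)

Z_in ≈ −j173 Ω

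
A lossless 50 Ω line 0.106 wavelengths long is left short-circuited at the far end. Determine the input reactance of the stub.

X_in ≈ 39.3 Ω (inductive)

βl = 2π × 0.106 = 38.2°
tan(βl) = 0.786
For a short-circuited stub, Z_in = jZ_0·tan(βl)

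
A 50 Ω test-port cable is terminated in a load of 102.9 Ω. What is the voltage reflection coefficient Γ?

Γ = 0.346

Γ = (Z_L − Z_0)/(Z_L + Z_0) = (102.9 − 50)/(102.9 + 50) = 52.9/152.9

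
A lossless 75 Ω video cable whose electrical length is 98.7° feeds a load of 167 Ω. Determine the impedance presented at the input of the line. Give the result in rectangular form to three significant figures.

Z_in ≈ 34.3 + j9.12 Ω

tan(βl) = tan(98.7°) = -6.54
Z_in = Z_0·(Z_L + jZ_0·tanβl)/(Z_0 + jZ_L·tanβl)
     = 75·(167 − j490)/(75 − j1090)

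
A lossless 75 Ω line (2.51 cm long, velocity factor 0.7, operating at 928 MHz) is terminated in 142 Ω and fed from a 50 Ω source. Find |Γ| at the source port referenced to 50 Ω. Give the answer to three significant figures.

λ = v/f = 0.7·c / 928 MHz = 0.226 m
βl = 2π·l/λ = 2π × 0.111 = 39.9°
tan(βl) = 0.837
Z_in = Z_0·(Z_L + jZ_0·tanβl)/(Z_0 + jZ_L·tanβl) = 68.8 − j46.2 Ω
Γ_s = (Z_in − Z_s)/(Z_in + Z_s) = (18.8 − j46.2)/(119 − j46.2), |Γ_s| = 0.391

|Γ| ≈ 0.391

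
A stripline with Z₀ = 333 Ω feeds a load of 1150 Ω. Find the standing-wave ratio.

For a purely resistive load, VSWR = R_L/Z_0 or Z_0/R_L (whichever > 1) = 1150/333

VSWR ≈ 3.45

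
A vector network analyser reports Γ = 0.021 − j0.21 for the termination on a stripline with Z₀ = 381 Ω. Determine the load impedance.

Z_L ≈ 363 − j160 Ω

Z_L = Z_0·(1 + Γ)/(1 − Γ) = 381·(1.02 − j0.21)/(0.979 + j0.21)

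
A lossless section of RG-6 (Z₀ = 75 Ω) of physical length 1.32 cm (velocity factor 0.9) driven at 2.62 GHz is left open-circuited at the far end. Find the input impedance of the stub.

λ = v/f = 0.9·c / 2.62 GHz = 0.103 m
βl = 2π·l/λ = 2π × 0.128 = 46.1°
tan(βl) = 1.04
For an open-circuited stub, Z_in = −jZ_0·cot(βl) = −jZ_0/tan(βl)

Z_in ≈ −j72.1 Ω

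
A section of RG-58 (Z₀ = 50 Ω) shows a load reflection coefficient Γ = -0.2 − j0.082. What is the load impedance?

Z_L ≈ 32.9 − j5.67 Ω

Z_L = Z_0·(1 + Γ)/(1 − Γ) = 50·(0.8 − j0.082)/(1.2 + j0.082)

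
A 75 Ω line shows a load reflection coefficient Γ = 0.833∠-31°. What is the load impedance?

Z_L ≈ 86.4 − j242 Ω

Z_L = Z_0·(1 + Γ)/(1 − Γ) = 75·(1.71 − j0.429)/(0.286 + j0.429)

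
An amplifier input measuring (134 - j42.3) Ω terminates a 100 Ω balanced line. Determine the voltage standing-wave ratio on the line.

Γ = (Z_L − Z_0)/(Z_L + Z_0) = (34 − j42.3)/(234 − j42.3)
|Γ| = 54.3/238 = 0.228
VSWR = (1 + |Γ|)/(1 − |Γ|) = 1.23/0.772

VSWR ≈ 1.59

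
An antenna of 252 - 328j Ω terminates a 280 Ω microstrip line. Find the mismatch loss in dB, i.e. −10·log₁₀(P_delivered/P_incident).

mismatch loss ≈ 1.41 dB

Γ = (-28 − j328)/(532 − j328), |Γ| = 0.527
|Γ|² = 0.277, so P_del/P_inc = 1 − |Γ|² = 0.723
ML = −10·log₁₀(1 − |Γ|²)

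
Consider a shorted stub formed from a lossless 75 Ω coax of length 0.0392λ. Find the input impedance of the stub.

Z_in ≈ +j18.9 Ω

βl = 2π × 0.0392 = 14.1°
tan(βl) = 0.251
For a shorted stub, Z_in = jZ_0·tan(βl)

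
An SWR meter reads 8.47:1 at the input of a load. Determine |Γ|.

|Γ| = (S − 1)/(S + 1) = (8.47 − 1)/(8.47 + 1) = 7.47/9.47

|Γ| ≈ 0.789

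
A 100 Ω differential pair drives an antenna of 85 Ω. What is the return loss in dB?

Γ = (85 − 100)/(85 + 100) = -0.0811
RL = −20·log₁₀|Γ| = −20·log₁₀(0.0811)

RL ≈ 21.8 dB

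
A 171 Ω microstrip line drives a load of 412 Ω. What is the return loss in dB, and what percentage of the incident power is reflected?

Γ = (412 − 171)/(412 + 171) = 0.413
RL = −20·log₁₀(0.413) = 7.67 dB
P_refl/P_inc = |Γ|² = 0.171

RL ≈ 7.67 dB; 17.1% of incident power reflected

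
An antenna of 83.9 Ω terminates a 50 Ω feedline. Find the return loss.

Γ = (83.9 − 50)/(83.9 + 50) = 0.253
RL = −20·log₁₀|Γ| = −20·log₁₀(0.253)

RL ≈ 11.9 dB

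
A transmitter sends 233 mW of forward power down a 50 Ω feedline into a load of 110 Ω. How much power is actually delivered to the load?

Γ = (110 − 50)/(110 + 50) = 0.375
|Γ|² = 0.141
P_refl = |Γ|²·P_inc = 32.8 mW, P_del = (1 − |Γ|²)·P_inc = 200 mW

P_delivered ≈ 200 mW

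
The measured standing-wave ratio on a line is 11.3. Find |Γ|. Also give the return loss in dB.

|Γ| ≈ 0.837; return loss ≈ 1.54 dB

|Γ| = (S − 1)/(S + 1) = (11.3 − 1)/(11.3 + 1) = 10.3/12.3
RL = −20·log₁₀|Γ| = −20·log₁₀(0.837)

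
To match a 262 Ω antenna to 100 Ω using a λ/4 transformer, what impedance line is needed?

Z_qwt ≈ 162 Ω

Z_qwt = √(Z_0·R_L) = √(100 × 262) = √26200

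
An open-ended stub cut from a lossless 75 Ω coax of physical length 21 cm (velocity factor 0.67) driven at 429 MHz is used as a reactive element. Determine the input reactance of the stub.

λ = v/f = 0.67·c / 429 MHz = 0.469 m
βl = 2π·l/λ = 2π × 0.448 = 161°
tan(βl) = -0.337
For an open-ended stub, Z_in = −jZ_0·cot(βl) = −jZ_0/tan(βl)

X_in ≈ 222 Ω (inductive)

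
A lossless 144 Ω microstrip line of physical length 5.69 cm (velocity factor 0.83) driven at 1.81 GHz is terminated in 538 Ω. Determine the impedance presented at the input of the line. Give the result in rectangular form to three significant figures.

λ = v/f = 0.83·c / 1.81 GHz = 0.138 m
βl = 2π·l/λ = 2π × 0.414 = 149°
tan(βl) = tan(149°) = -0.603
Z_in = Z_0·(Z_L + jZ_0·tanβl)/(Z_0 + jZ_L·tanβl)
     = 144·(538 − j86.9)/(144 − j325)

Z_in ≈ 121 + j185 Ω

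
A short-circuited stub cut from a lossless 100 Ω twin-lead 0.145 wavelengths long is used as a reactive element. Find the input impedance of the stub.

Z_in ≈ +j129 Ω

βl = 2π × 0.145 = 52.2°
tan(βl) = 1.29
For a short-circuited stub, Z_in = jZ_0·tan(βl)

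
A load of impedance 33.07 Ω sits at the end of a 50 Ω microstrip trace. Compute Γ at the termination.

Γ = (Z_L − Z_0)/(Z_L + Z_0) = (33.07 − 50)/(33.07 + 50) = -16.93/83.07

Γ = -0.204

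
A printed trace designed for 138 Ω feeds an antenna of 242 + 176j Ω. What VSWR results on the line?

VSWR ≈ 2.91

Γ = (Z_L − Z_0)/(Z_L + Z_0) = (104 + j176)/(380 + j176)
|Γ| = 204/419 = 0.488
VSWR = (1 + |Γ|)/(1 − |Γ|) = 1.49/0.512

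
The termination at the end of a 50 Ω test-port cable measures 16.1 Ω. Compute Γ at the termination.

Γ = -0.513

Γ = (Z_L − Z_0)/(Z_L + Z_0) = (16.1 − 50)/(16.1 + 50) = -33.9/66.1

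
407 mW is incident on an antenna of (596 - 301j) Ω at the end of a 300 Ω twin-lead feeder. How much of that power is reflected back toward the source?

P_reflected ≈ 81.2 mW

|Γ| = |(296 − j301)/(896 − j301)| = 0.447
|Γ|² = 0.199
P_refl = |Γ|²·P_inc = 81.2 mW, P_del = (1 − |Γ|²)·P_inc = 326 mW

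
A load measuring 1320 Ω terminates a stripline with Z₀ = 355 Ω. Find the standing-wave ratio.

Γ = (1320 − 355)/(1320 + 355) = 0.576
VSWR = (1 + 0.576)/(1 − 0.576)

VSWR ≈ 3.72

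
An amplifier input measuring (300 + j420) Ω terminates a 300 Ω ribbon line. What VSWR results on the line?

Γ = (Z_L − Z_0)/(Z_L + Z_0) = (0 + j420)/(600 + j420)
|Γ| = 420/732 = 0.573
VSWR = (1 + |Γ|)/(1 − |Γ|) = 1.57/0.427

VSWR ≈ 3.69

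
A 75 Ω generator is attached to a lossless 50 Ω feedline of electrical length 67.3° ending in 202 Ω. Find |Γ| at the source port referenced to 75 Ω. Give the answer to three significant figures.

tan(βl) = 2.39
Z_in = Z_0·(Z_L + jZ_0·tanβl)/(Z_0 + jZ_L·tanβl) = 14.4 − j19.4 Ω
Γ_s = (Z_in − Z_s)/(Z_in + Z_s) = (-60.6 − j19.4)/(89.4 − j19.4), |Γ_s| = 0.696

|Γ| ≈ 0.696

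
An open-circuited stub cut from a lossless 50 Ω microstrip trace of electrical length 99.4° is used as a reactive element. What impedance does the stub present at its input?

Z_in ≈ +j8.28 Ω

tan(βl) = -6.04
For an open-circuited stub, Z_in = −jZ_0·cot(βl) = −jZ_0/tan(βl)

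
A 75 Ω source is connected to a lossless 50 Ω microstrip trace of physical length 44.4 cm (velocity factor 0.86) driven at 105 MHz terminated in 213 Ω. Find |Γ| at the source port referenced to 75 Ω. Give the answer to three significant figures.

|Γ| ≈ 0.705

λ = v/f = 0.86·c / 105 MHz = 2.46 m
βl = 2π·l/λ = 2π × 0.181 = 65.1°
tan(βl) = 2.15
Z_in = Z_0·(Z_L + jZ_0·tanβl)/(Z_0 + jZ_L·tanβl) = 14.1 − j21.7 Ω
Γ_s = (Z_in − Z_s)/(Z_in + Z_s) = (-60.9 − j21.7)/(89.1 − j21.7), |Γ_s| = 0.705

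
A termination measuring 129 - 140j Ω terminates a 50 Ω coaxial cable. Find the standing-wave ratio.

Γ = (Z_L − Z_0)/(Z_L + Z_0) = (79 − j140)/(179 − j140)
|Γ| = 161/227 = 0.707
VSWR = (1 + |Γ|)/(1 − |Γ|) = 1.71/0.293

VSWR ≈ 5.83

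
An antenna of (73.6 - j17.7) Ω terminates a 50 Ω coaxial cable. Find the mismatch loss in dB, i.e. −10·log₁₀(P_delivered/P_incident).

Γ = (23.6 − j17.7)/(123.6 − j17.7), |Γ| = 0.236
|Γ|² = 0.0558, so P_del/P_inc = 1 − |Γ|² = 0.944
ML = −10·log₁₀(1 − |Γ|²)

mismatch loss ≈ 0.249 dB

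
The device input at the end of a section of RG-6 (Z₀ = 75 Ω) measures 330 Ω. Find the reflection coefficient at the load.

Γ = (Z_L − Z_0)/(Z_L + Z_0) = (330 − 75)/(330 + 75) = 255/405

Γ = 0.63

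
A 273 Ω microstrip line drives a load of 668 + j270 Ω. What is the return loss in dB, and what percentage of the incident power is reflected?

RL ≈ 6.22 dB; 23.9% of incident power reflected

Γ = (395 + j270)/(941 + j270), |Γ| = 0.489
RL = −20·log₁₀(0.489) = 6.22 dB
P_refl/P_inc = |Γ|² = 0.239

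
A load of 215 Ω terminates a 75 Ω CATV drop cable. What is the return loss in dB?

Γ = (215 − 75)/(215 + 75) = 0.483
RL = −20·log₁₀|Γ| = −20·log₁₀(0.483)

RL ≈ 6.33 dB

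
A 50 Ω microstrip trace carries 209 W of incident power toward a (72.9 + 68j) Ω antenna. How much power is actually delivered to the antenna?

P_delivered ≈ 154 W

|Γ| = |(22.9 + j68)/(122.9 + j68)| = 0.511
|Γ|² = 0.261
P_refl = |Γ|²·P_inc = 54.5 W, P_del = (1 − |Γ|²)·P_inc = 154 W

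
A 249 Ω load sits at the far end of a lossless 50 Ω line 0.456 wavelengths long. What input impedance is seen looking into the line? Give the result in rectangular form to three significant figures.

βl = 2π × 0.456 = 164°
tan(βl) = tan(164°) = -0.284
Z_in = Z_0·(Z_L + jZ_0·tanβl)/(Z_0 + jZ_L·tanβl)
     = 50·(249 − j14.2)/(50 − j70.6)

Z_in ≈ 89.8 + j113 Ω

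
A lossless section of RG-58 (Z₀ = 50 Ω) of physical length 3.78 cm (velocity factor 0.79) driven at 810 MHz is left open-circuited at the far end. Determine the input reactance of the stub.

λ = v/f = 0.79·c / 810 MHz = 0.293 m
βl = 2π·l/λ = 2π × 0.129 = 46.5°
tan(βl) = 1.05
For an open-circuited stub, Z_in = −jZ_0·cot(βl) = −jZ_0/tan(βl)

X_in ≈ -47.4 Ω (capacitive)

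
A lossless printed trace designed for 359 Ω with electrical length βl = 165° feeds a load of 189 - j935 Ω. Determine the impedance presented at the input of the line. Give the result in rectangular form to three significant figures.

Z_in ≈ 1820 − j2560 Ω

tan(βl) = tan(165°) = -0.268
Z_in = Z_0·(Z_L + jZ_0·tanβl)/(Z_0 + jZ_L·tanβl)
     = 359·(189 − j1030)/(108 − j50.6)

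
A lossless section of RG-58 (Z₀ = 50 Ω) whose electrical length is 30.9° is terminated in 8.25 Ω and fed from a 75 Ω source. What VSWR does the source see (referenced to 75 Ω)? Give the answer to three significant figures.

VSWR ≈ 7.78

tan(βl) = 0.598
Z_in = Z_0·(Z_L + jZ_0·tanβl)/(Z_0 + jZ_L·tanβl) = 11.1 + j28.8 Ω
Γ_s = (Z_in − Z_s)/(Z_in + Z_s) = (-63.9 + j28.8)/(86.1 + j28.8), |Γ_s| = 0.772
VSWR = (1 + |Γ_s|)/(1 − |Γ_s|)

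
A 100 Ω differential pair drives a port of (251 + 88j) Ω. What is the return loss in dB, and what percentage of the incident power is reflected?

RL ≈ 6.32 dB; 23.3% of incident power reflected

Γ = (151 + j88)/(351 + j88), |Γ| = 0.483
RL = −20·log₁₀(0.483) = 6.32 dB
P_refl/P_inc = |Γ|² = 0.233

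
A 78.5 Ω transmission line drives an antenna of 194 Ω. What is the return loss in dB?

RL ≈ 7.46 dB

Γ = (194 − 78.5)/(194 + 78.5) = 0.424
RL = −20·log₁₀|Γ| = −20·log₁₀(0.424)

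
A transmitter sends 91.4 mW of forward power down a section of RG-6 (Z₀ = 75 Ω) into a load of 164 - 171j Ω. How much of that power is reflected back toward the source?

|Γ| = |(89 − j171)/(239 − j171)| = 0.656
|Γ|² = 0.43
P_refl = |Γ|²·P_inc = 39.3 mW, P_del = (1 − |Γ|²)·P_inc = 52.1 mW

P_reflected ≈ 39.3 mW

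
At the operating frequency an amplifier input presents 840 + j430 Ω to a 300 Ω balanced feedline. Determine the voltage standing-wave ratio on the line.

VSWR ≈ 3.61

Γ = (Z_L − Z_0)/(Z_L + Z_0) = (540 + j430)/(1140 + j430)
|Γ| = 690/1220 = 0.567
VSWR = (1 + |Γ|)/(1 − |Γ|) = 1.57/0.433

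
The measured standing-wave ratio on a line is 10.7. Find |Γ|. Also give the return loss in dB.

|Γ| = (S − 1)/(S + 1) = (10.7 − 1)/(10.7 + 1) = 9.7/11.7
RL = −20·log₁₀|Γ| = −20·log₁₀(0.829)

|Γ| ≈ 0.829; return loss ≈ 1.63 dB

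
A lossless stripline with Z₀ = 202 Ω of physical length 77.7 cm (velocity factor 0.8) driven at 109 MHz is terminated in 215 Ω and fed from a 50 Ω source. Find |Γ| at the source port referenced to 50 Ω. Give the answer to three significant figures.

λ = v/f = 0.8·c / 109 MHz = 2.2 m
βl = 2π·l/λ = 2π × 0.353 = 127°
tan(βl) = -1.33
Z_in = Z_0·(Z_L + jZ_0·tanβl)/(Z_0 + jZ_L·tanβl) = 198 + j11.9 Ω
Γ_s = (Z_in − Z_s)/(Z_in + Z_s) = (148 + j11.9)/(248 + j11.9), |Γ_s| = 0.598

|Γ| ≈ 0.598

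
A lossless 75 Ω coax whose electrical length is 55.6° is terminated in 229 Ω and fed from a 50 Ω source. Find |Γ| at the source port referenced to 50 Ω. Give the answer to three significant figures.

tan(βl) = 1.46
Z_in = Z_0·(Z_L + jZ_0·tanβl)/(Z_0 + jZ_L·tanβl) = 34.4 − j43.7 Ω
Γ_s = (Z_in − Z_s)/(Z_in + Z_s) = (-15.6 − j43.7)/(84.4 − j43.7), |Γ_s| = 0.488

|Γ| ≈ 0.488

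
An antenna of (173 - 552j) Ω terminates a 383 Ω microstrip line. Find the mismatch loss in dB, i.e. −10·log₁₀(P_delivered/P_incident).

mismatch loss ≈ 3.65 dB

Γ = (-210 − j552)/(556 − j552), |Γ| = 0.754
|Γ|² = 0.568, so P_del/P_inc = 1 − |Γ|² = 0.432
ML = −10·log₁₀(1 − |Γ|²)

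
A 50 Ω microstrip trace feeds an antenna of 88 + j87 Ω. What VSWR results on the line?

Γ = (Z_L − Z_0)/(Z_L + Z_0) = (38 + j87)/(138 + j87)
|Γ| = 94.9/163 = 0.582
VSWR = (1 + |Γ|)/(1 − |Γ|) = 1.58/0.418

VSWR ≈ 3.78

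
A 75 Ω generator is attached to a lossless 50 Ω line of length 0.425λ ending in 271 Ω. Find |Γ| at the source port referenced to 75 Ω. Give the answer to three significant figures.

|Γ| ≈ 0.641

βl = 2π × 0.425 = 153°
tan(βl) = -0.51
Z_in = Z_0·(Z_L + jZ_0·tanβl)/(Z_0 + jZ_L·tanβl) = 39.6 + j83.8 Ω
Γ_s = (Z_in − Z_s)/(Z_in + Z_s) = (-35.4 + j83.8)/(115 + j83.8), |Γ_s| = 0.641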